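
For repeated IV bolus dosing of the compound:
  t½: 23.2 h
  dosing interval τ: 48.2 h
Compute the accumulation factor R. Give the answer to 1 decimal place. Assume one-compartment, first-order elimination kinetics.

1.3

k = ln2 / t½ = 0.693147 / 23.2 = 0.02988 h⁻¹
e^(−kτ) = e^(−0.02988 × 48.2) = 0.2369
Accumulation ratio R = 1 / (1 − e^(−kτ)) = 1 / (1 − 0.2369) = 1.310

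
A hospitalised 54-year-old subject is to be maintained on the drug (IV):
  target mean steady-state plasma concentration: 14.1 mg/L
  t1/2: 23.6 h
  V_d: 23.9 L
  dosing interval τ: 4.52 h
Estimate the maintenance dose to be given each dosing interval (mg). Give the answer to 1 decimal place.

k = ln2 / t½ = 0.693147 / 23.6 = 0.02937 h⁻¹
CL = k × Vd = 0.02937 × 23.9 = 0.7019 L/h
At steady state, Dose/τ = Css × CL.
Dose = Css × CL × τ = 14.1 × 0.7019 × 4.52 = 44.73 mg

44.7 mg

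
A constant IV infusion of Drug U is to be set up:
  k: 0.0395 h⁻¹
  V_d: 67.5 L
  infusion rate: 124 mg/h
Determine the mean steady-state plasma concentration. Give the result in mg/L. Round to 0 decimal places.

47 mg/L

CL = k × Vd = 0.03950 × 67.5 = 2.666 L/h
At steady state Css = R₀ / CL = 124 / 2.666 = 46.51 mg/L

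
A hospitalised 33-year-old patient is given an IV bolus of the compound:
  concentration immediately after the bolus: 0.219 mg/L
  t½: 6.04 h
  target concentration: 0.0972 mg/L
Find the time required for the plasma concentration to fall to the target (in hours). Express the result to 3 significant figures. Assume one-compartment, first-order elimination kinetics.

7.08 h

k = ln2 / t½ = 0.693147 / 6.04 = 0.1148 h⁻¹
t = ln(C₀ / C) / k = ln(0.2190 / 0.0972) / 0.1148
  = ln(2.253) / 0.1148 = 0.8123 / 0.1148 = 7.076 h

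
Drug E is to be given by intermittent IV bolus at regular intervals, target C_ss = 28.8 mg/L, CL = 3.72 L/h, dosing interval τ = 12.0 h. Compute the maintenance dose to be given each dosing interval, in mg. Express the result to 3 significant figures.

1290 mg

At steady state, Dose/τ = Css × CL.
Dose = Css × CL × τ = 28.8 × 3.720 × 12.0 = 1286 mg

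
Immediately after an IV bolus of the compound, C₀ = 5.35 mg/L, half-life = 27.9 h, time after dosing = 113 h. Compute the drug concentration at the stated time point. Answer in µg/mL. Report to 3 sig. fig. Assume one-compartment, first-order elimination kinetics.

k = ln2 / t½ = 0.693147 / 27.9 = 0.02484 h⁻¹
C = C₀ · e^(−k·t) = 5.350 × e^(−0.02484 × 113)
  = 5.350 × 0.06039 = 0.3231 mg/L
(0.3231 mg/L = 0.3231 µg/mL)

0.323 µg/mL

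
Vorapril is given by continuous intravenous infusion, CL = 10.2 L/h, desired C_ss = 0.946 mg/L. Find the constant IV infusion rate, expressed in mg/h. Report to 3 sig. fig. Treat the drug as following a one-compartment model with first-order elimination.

At steady state, infusion rate R₀ = Css × CL = 0.946 × 10.20 = 9.649 mg/h

9.65 mg/h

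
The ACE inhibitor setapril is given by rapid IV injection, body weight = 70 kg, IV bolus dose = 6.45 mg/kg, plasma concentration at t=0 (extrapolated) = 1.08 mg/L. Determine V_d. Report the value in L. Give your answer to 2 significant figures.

Dose = 6.45 × 70 = 451.5 mg
Vd = Dose / C₀ = 451.5 / 1.08 = 418.1 L

420 L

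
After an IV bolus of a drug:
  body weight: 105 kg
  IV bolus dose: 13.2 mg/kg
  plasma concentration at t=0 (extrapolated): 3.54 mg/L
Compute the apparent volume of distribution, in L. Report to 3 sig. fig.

392 L

Dose = 13.2 × 105 = 1386 mg
Vd = Dose / C₀ = 1386 / 3.54 = 391.5 L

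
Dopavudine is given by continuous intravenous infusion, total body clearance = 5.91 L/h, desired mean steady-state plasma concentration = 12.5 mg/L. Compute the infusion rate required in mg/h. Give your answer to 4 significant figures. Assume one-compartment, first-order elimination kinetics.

73.88 mg/h

At steady state, infusion rate R₀ = Css × CL = 12.5 × 5.910 = 73.88 mg/h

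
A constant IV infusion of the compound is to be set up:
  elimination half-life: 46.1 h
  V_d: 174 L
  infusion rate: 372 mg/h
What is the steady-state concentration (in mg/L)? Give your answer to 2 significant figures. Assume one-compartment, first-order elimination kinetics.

k = ln2 / t½ = 0.693147 / 46.1 = 0.01504 h⁻¹
CL = k × Vd = 0.01504 × 174 = 2.617 L/h
At steady state Css = R₀ / CL = 372 / 2.617 = 142.1 mg/L

140 mg/L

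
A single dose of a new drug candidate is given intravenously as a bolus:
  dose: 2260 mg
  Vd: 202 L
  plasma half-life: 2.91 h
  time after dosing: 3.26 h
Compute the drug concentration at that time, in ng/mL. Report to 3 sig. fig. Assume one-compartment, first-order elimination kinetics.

5150 ng/mL

C₀ = Dose / Vd = 2260 / 202 = 11.19 mg/L
k = ln2 / t½ = 0.693147 / 2.91 = 0.2382 h⁻¹
C = C₀ · e^(−k·t) = 11.19 × e^(−0.2382 × 3.26)
  = 11.19 × 0.4600 = 5.147 mg/L
Convert: 5.147 mg/L × 1000 = 5147 ng/mL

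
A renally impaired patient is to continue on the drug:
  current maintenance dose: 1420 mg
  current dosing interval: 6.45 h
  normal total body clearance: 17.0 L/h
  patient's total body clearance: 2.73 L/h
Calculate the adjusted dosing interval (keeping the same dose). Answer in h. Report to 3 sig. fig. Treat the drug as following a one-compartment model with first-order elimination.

40.2 h

To keep the same average steady-state level, dosing rate must scale with clearance.
CL ratio = 2.73 / 17.0 = 0.1606
New interval (same dose) = 6.45 / 0.1606 = 40.16 h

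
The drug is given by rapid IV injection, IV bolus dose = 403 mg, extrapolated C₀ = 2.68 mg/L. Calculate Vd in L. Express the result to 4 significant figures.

Vd = Dose / C₀ = 403.0 / 2.68 = 150.4 L

150.4 L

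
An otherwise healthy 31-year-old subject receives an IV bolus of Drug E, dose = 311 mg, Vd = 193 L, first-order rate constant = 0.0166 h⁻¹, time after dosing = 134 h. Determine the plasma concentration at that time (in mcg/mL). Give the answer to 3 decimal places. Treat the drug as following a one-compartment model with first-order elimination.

0.174 mcg/mL

C₀ = Dose / Vd = 311.0 / 193 = 1.611 mg/L
C = C₀ · e^(−k·t) = 1.611 × e^(−0.01660 × 134)
  = 1.611 × 0.1081 = 0.1741 mg/L
(0.1741 mg/L = 0.1741 mcg/mL)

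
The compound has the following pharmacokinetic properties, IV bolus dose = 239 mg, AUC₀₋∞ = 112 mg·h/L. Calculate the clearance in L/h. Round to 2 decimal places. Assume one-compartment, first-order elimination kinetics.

CL = Dose / AUC = 239 / 112 = 2.134 L/h

2.13 L/h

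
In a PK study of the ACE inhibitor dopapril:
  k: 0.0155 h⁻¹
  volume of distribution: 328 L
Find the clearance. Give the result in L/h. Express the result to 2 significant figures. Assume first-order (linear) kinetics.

CL = k × Vd = 0.0155 × 328 = 5.084 L/h

5.1 L/h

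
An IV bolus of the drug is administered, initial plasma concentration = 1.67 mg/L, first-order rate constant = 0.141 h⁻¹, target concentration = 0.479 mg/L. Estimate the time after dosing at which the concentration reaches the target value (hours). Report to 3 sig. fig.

t = ln(C₀ / C) / k = ln(1.670 / 0.479) / 0.1410
  = ln(3.486) / 0.1410 = 1.249 / 0.1410 = 8.858 h

8.86 h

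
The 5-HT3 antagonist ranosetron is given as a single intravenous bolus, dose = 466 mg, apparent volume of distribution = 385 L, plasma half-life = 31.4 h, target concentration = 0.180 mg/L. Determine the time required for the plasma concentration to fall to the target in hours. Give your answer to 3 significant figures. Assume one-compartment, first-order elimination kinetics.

86.3 h

C₀ = Dose / Vd = 466.0 / 385 = 1.210 mg/L
k = ln2 / t½ = 0.693147 / 31.4 = 0.02207 h⁻¹
t = ln(C₀ / C) / k = ln(1.210 / 0.180) / 0.02207
  = ln(6.722) / 0.02207 = 1.905 / 0.02207 = 86.32 h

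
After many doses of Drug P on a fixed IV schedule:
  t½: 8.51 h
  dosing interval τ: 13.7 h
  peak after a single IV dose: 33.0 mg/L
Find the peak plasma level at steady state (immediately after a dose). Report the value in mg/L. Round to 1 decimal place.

49.1 mg/L

k = ln2 / t½ = 0.693147 / 8.51 = 0.08145 h⁻¹
e^(−kτ) = e^(−0.08145 × 13.7) = 0.3276
Accumulation ratio R = 1 / (1 − e^(−kτ)) = 1 / (1 − 0.3276) = 1.487
Steady-state peak = C₀ × R = 33.0 × 1.487 = 49.07 mg/L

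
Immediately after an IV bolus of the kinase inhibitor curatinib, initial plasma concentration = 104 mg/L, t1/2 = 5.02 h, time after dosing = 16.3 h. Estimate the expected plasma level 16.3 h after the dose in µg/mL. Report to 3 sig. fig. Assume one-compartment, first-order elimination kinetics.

11.0 µg/mL

k = ln2 / t½ = 0.693147 / 5.02 = 0.1381 h⁻¹
C = C₀ · e^(−k·t) = 104.0 × e^(−0.1381 × 16.3)
  = 104.0 × 0.1053 = 10.95 mg/L
(10.95 mg/L = 10.95 µg/mL)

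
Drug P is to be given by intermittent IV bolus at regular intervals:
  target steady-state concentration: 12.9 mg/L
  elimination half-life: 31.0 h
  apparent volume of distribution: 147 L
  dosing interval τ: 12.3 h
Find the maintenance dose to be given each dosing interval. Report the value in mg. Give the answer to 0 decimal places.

k = ln2 / t½ = 0.693147 / 31.0 = 0.02236 h⁻¹
CL = k × Vd = 0.02236 × 147 = 3.287 L/h
At steady state, Dose/τ = Css × CL.
Dose = Css × CL × τ = 12.9 × 3.287 × 12.3 = 521.5 mg

522 mg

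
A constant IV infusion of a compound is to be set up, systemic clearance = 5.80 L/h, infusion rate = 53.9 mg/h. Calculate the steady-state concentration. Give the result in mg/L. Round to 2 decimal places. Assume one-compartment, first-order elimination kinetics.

9.29 mg/L

At steady state Css = R₀ / CL = 53.9 / 5.800 = 9.293 mg/L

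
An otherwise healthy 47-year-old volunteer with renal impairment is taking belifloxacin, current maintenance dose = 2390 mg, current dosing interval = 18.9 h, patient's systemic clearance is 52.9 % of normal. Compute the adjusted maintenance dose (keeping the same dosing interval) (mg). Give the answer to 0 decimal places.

To keep the same average steady-state level, dosing rate must scale with clearance.
CL ratio = 52.9 / 100 = 0.5290
New dose (same interval) = 2390 × 0.5290 = 1264 mg

1264 mg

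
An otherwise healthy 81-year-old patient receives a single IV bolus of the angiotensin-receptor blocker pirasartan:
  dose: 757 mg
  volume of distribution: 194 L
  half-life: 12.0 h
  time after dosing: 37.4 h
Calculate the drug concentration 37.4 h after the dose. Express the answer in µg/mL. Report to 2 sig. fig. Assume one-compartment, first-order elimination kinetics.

0.45 µg/mL

C₀ = Dose / Vd = 757.0 / 194 = 3.902 mg/L
k = ln2 / t½ = 0.693147 / 12.0 = 0.05776 h⁻¹
C = C₀ · e^(−k·t) = 3.902 × e^(−0.05776 × 37.4)
  = 3.902 × 0.1153 = 0.4499 mg/L
(0.4499 mg/L = 0.4499 µg/mL)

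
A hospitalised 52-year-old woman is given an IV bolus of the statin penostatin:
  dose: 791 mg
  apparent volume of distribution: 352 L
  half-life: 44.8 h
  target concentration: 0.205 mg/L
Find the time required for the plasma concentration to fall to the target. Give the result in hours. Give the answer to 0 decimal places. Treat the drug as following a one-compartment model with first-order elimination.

155 h

C₀ = Dose / Vd = 791.0 / 352 = 2.247 mg/L
k = ln2 / t½ = 0.693147 / 44.8 = 0.01547 h⁻¹
t = ln(C₀ / C) / k = ln(2.247 / 0.205) / 0.01547
  = ln(10.96) / 0.01547 = 2.394 / 0.01547 = 154.8 h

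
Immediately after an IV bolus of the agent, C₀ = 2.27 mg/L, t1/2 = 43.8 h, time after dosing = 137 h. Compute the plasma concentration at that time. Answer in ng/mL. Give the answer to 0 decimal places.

260 ng/mL

k = ln2 / t½ = 0.693147 / 43.8 = 0.01583 h⁻¹
C = C₀ · e^(−k·t) = 2.270 × e^(−0.01583 × 137)
  = 2.270 × 0.1143 = 0.2595 mg/L
Convert: 0.2595 mg/L × 1000 = 259.5 ng/mL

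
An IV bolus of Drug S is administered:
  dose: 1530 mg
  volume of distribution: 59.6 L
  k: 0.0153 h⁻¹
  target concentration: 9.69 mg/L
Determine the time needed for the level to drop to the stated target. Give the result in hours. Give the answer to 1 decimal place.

63.7 h

C₀ = Dose / Vd = 1530 / 59.6 = 25.67 mg/L
t = ln(C₀ / C) / k = ln(25.67 / 9.69) / 0.01530
  = ln(2.649) / 0.01530 = 0.9742 / 0.01530 = 63.67 h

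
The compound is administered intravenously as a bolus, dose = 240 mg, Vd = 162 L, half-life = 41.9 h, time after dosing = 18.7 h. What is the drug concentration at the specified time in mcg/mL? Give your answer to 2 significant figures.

C₀ = Dose / Vd = 240.0 / 162 = 1.481 mg/L
k = ln2 / t½ = 0.693147 / 41.9 = 0.01654 h⁻¹
C = C₀ · e^(−k·t) = 1.481 × e^(−0.01654 × 18.7)
  = 1.481 × 0.7340 = 1.087 mg/L
(1.087 mg/L = 1.087 mcg/mL)

1.1 mcg/mL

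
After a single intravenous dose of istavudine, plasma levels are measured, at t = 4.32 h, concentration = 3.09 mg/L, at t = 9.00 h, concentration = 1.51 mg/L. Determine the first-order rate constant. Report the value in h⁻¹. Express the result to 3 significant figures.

0.153 h⁻¹

k = ln(C₁/C₂) / (t₂ − t₁) = ln(3.09/1.51) / (9.00 − 4.32)
  = 0.7161 / 4.680 = 0.1530 h⁻¹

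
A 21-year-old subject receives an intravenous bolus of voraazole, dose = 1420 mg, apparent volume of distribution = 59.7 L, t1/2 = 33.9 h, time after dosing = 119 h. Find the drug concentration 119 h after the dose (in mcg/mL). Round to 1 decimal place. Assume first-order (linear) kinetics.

C₀ = Dose / Vd = 1420 / 59.7 = 23.79 mg/L
k = ln2 / t½ = 0.693147 / 33.9 = 0.02045 h⁻¹
C = C₀ · e^(−k·t) = 23.79 × e^(−0.02045 × 119)
  = 23.79 × 0.08772 = 2.087 mg/L
(2.087 mg/L = 2.087 mcg/mL)

2.1 mcg/mL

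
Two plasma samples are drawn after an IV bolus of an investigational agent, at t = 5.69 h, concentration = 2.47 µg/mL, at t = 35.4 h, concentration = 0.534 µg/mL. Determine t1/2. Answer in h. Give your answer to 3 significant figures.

k = ln(C₁/C₂) / (t₂ − t₁) = ln(2.47/0.534) / (35.4 − 5.69)
  = 1.532 / 29.71 = 0.05157 h⁻¹
t½ = ln2 / k = 0.693147 / 0.05157 = 13.44 h

13.4 h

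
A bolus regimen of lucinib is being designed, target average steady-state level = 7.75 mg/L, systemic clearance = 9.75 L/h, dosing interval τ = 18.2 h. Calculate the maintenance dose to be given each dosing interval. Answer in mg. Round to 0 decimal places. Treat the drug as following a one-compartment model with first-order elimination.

1375 mg

At steady state, Dose/τ = Css × CL.
Dose = Css × CL × τ = 7.75 × 9.750 × 18.2 = 1375 mg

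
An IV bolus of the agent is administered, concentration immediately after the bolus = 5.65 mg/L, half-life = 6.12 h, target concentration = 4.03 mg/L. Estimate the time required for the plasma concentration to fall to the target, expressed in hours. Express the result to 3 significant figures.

2.98 h

k = ln2 / t½ = 0.693147 / 6.12 = 0.1133 h⁻¹
t = ln(C₀ / C) / k = ln(5.650 / 4.03) / 0.1133
  = ln(1.402) / 0.1133 = 0.3379 / 0.1133 = 2.982 h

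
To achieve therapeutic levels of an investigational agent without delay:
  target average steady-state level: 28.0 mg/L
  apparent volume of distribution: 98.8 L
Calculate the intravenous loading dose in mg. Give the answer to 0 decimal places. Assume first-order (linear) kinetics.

LD = Css × Vd = 28.0 × 98.8 = 2766 mg

2766 mg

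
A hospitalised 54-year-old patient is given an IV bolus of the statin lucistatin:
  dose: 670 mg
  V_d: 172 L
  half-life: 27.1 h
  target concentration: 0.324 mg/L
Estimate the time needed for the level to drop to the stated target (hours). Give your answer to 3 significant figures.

C₀ = Dose / Vd = 670.0 / 172 = 3.895 mg/L
k = ln2 / t½ = 0.693147 / 27.1 = 0.02558 h⁻¹
t = ln(C₀ / C) / k = ln(3.895 / 0.324) / 0.02558
  = ln(12.02) / 0.02558 = 2.487 / 0.02558 = 97.22 h

97.2 h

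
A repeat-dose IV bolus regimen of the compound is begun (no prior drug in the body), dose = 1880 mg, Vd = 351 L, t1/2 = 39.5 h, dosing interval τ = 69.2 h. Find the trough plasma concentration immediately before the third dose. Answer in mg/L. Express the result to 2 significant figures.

C₀ per dose = Dose / Vd = 1880 / 351 = 5.356 mg/L
k = ln2 / t½ = 0.693147 / 39.5 = 0.01755 h⁻¹
Fraction remaining after one interval: r = e^(−kτ) = e^(−0.01755 × 69.2) = 0.2969
Before dose 3, 2 doses have been given (aged 1τ, 2τ).
C_trough = C₀ × (r + r²) = 5.356 × (0.2969 + 0.08815) = 2.062 mg/L

2.1 mg/L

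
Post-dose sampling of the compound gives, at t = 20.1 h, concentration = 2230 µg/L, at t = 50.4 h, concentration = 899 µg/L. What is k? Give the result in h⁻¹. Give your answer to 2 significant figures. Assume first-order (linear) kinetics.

k = ln(C₁/C₂) / (t₂ − t₁) = ln(2230/899) / (50.4 − 20.1)
  = 0.9085 / 30.30 = 0.02998 h⁻¹

0.030 h⁻¹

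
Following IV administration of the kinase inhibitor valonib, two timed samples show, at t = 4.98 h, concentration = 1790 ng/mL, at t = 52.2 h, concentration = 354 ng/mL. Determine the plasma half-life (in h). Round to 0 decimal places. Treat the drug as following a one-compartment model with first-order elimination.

20 h

k = ln(C₁/C₂) / (t₂ − t₁) = ln(1790/354) / (52.2 − 4.98)
  = 1.621 / 47.22 = 0.03433 h⁻¹
t½ = ln2 / k = 0.693147 / 0.03433 = 20.19 h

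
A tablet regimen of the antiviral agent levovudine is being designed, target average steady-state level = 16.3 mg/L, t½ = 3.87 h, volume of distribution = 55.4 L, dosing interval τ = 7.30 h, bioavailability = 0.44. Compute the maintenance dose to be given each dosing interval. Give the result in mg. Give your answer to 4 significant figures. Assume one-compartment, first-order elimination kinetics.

2683 mg

k = ln2 / t½ = 0.693147 / 3.87 = 0.1791 h⁻¹
CL = k × Vd = 0.1791 × 55.4 = 9.922 L/h
At steady state, F × (Dose/τ) = Css × CL.
Dose = Css × CL × τ / F = 16.3 × 9.922 × 7.30 / 0.44 = 2683 mg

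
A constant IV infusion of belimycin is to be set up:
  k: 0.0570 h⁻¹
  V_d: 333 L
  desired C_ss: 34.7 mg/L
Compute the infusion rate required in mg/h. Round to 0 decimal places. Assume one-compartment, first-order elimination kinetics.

CL = k × Vd = 0.05700 × 333 = 18.98 L/h
At steady state, infusion rate R₀ = Css × CL = 34.7 × 18.98 = 658.6 mg/h

659 mg/h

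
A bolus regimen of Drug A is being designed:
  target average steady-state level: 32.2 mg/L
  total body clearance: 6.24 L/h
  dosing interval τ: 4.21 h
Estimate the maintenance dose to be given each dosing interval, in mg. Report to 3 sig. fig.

At steady state, Dose/τ = Css × CL.
Dose = Css × CL × τ = 32.2 × 6.240 × 4.21 = 845.9 mg

846 mg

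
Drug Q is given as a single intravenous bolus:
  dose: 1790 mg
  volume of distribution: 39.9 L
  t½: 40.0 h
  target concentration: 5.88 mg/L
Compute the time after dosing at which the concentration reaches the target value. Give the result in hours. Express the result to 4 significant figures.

117.3 h

C₀ = Dose / Vd = 1790 / 39.9 = 44.86 mg/L
k = ln2 / t½ = 0.693147 / 40.0 = 0.01733 h⁻¹
t = ln(C₀ / C) / k = ln(44.86 / 5.88) / 0.01733
  = ln(7.629) / 0.01733 = 2.032 / 0.01733 = 117.3 h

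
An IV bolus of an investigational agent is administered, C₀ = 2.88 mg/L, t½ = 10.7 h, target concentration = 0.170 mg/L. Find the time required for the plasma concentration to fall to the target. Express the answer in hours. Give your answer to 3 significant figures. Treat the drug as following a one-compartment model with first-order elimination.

k = ln2 / t½ = 0.693147 / 10.7 = 0.06478 h⁻¹
t = ln(C₀ / C) / k = ln(2.880 / 0.170) / 0.06478
  = ln(16.94) / 0.06478 = 2.830 / 0.06478 = 43.69 h

43.7 h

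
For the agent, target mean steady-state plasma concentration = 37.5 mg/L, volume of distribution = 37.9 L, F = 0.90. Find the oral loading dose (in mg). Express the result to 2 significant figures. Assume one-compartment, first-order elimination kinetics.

1600 mg

LD = Css × Vd / F = 37.5 × 37.9 / 0.90 = 1579 mg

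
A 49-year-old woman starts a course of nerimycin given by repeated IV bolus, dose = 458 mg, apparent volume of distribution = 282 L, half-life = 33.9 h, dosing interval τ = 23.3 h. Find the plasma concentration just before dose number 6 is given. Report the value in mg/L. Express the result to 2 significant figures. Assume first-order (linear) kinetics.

2.4 mg/L

C₀ per dose = Dose / Vd = 458 / 282 = 1.624 mg/L
k = ln2 / t½ = 0.693147 / 33.9 = 0.02045 h⁻¹
Fraction remaining after one interval: r = e^(−kτ) = e^(−0.02045 × 23.3) = 0.6210
Before dose 6, 5 doses have been given (aged 1τ, 2τ, 3τ, 4τ, 5τ).
C_trough = C₀ × (r + r² + … + r^5) = C₀ × r(1−r^5)/(1−r)
        = 1.624 × 0.6210 × (1 − 0.09235) / (1 − 0.6210) = 2.415 mg/L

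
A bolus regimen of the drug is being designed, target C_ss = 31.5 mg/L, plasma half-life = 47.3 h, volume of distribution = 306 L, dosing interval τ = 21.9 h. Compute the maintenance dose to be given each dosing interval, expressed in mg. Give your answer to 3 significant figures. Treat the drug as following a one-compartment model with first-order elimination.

k = ln2 / t½ = 0.693147 / 47.3 = 0.01465 h⁻¹
CL = k × Vd = 0.01465 × 306 = 4.483 L/h
At steady state, Dose/τ = Css × CL.
Dose = Css × CL × τ = 31.5 × 4.483 × 21.9 = 3093 mg

3090 mg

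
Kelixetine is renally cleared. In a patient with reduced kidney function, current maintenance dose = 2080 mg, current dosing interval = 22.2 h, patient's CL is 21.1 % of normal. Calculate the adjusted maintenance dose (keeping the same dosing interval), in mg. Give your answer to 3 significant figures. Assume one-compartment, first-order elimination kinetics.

439 mg

To keep the same average steady-state level, dosing rate must scale with clearance.
CL ratio = 21.1 / 100 = 0.2110
New dose (same interval) = 2080 × 0.2110 = 438.9 mg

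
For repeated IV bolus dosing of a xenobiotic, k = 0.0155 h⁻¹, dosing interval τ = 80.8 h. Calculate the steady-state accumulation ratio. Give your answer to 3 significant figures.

e^(−kτ) = e^(−0.01550 × 80.8) = 0.2858
Accumulation ratio R = 1 / (1 − e^(−kτ)) = 1 / (1 − 0.2858) = 1.400

1.40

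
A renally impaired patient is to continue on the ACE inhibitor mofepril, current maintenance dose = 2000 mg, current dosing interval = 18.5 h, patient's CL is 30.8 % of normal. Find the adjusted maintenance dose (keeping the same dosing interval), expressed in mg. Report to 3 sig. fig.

To keep the same average steady-state level, dosing rate must scale with clearance.
CL ratio = 30.8 / 100 = 0.3080
New dose (same interval) = 2000 × 0.3080 = 616.0 mg

616 mg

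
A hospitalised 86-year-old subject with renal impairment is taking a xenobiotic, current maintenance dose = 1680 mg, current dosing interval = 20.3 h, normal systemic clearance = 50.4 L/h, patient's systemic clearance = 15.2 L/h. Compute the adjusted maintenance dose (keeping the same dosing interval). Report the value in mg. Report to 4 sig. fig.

506.7 mg

To keep the same average steady-state level, dosing rate must scale with clearance.
CL ratio = 15.2 / 50.4 = 0.3016
New dose (same interval) = 1680 × 0.3016 = 506.7 mg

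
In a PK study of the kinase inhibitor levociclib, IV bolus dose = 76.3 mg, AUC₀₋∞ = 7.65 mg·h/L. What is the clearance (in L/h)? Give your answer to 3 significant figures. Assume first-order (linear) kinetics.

CL = Dose / AUC = 76.3 / 7.65 = 9.974 L/h

9.97 L/h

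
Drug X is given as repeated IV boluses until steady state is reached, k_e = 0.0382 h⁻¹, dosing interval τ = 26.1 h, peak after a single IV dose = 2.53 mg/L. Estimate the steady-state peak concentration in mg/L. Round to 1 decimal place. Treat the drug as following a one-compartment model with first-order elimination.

4.0 mg/L

e^(−kτ) = e^(−0.03820 × 26.1) = 0.3690
Accumulation ratio R = 1 / (1 − e^(−kτ)) = 1 / (1 − 0.3690) = 1.585
Steady-state peak = C₀ × R = 2.53 × 1.585 = 4.010 mg/L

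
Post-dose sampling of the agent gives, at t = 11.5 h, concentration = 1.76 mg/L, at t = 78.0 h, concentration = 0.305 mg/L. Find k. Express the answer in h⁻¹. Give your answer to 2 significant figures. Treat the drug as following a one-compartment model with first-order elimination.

0.026 h⁻¹

k = ln(C₁/C₂) / (t₂ − t₁) = ln(1.76/0.305) / (78.0 − 11.5)
  = 1.753 / 66.50 = 0.02636 h⁻¹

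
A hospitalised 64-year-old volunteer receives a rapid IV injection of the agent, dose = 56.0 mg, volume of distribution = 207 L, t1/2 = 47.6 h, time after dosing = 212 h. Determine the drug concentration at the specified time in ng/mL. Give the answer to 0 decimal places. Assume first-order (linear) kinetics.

C₀ = Dose / Vd = 56.00 / 207 = 0.2705 mg/L
k = ln2 / t½ = 0.693147 / 47.6 = 0.01456 h⁻¹
C = C₀ · e^(−k·t) = 0.2705 × e^(−0.01456 × 212)
  = 0.2705 × 0.04565 = 0.01235 mg/L
Convert: 0.01235 mg/L × 1000 = 12.35 ng/mL

12 ng/mL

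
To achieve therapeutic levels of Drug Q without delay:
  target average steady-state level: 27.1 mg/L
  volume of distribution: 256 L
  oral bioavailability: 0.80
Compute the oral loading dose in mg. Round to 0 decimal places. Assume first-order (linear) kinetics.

LD = Css × Vd / F = 27.1 × 256 / 0.80 = 8672 mg

8672 mg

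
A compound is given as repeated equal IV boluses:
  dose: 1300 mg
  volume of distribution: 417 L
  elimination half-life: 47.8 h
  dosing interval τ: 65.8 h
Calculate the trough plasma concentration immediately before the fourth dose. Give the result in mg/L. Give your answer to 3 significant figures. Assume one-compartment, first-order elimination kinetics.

1.84 mg/L

C₀ per dose = Dose / Vd = 1300 / 417 = 3.118 mg/L
k = ln2 / t½ = 0.693147 / 47.8 = 0.01450 h⁻¹
Fraction remaining after one interval: r = e^(−kτ) = e^(−0.01450 × 65.8) = 0.3852
Before dose 4, 3 doses have been given (aged 1τ, 2τ, 3τ).
C_trough = C₀ × (r + r² + … + r^3) = C₀ × r(1−r^3)/(1−r)
        = 3.118 × 0.3852 × (1 − 0.05716) / (1 − 0.3852) = 1.842 mg/L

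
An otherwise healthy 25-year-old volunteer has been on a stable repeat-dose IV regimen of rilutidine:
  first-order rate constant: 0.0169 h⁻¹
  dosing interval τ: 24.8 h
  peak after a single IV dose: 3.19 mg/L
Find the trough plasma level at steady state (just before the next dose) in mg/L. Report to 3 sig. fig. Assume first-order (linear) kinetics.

e^(−kτ) = e^(−0.01690 × 24.8) = 0.6576
Accumulation ratio R = 1 / (1 − e^(−kτ)) = 1 / (1 − 0.6576) = 2.921
Steady-state trough = C₀ × R × e^(−kτ) = 3.19 × 2.921 × 0.6576 = 6.128 mg/L

6.13 mg/L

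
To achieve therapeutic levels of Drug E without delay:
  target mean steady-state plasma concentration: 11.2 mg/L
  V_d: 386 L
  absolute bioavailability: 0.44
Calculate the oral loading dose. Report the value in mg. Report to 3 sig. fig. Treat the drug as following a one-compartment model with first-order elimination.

LD = Css × Vd / F = 11.2 × 386 / 0.44 = 9825 mg

9830 mg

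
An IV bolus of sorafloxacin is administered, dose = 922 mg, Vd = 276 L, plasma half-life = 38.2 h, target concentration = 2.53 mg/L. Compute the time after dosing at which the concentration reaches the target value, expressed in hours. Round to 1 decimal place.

15.3 h

C₀ = Dose / Vd = 922.0 / 276 = 3.341 mg/L
k = ln2 / t½ = 0.693147 / 38.2 = 0.01815 h⁻¹
t = ln(C₀ / C) / k = ln(3.341 / 2.53) / 0.01815
  = ln(1.321) / 0.01815 = 0.2784 / 0.01815 = 15.34 h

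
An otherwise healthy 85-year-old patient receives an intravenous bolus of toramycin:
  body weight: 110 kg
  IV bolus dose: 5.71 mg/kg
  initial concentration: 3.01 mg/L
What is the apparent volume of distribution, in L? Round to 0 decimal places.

209 L

Dose = 5.71 × 110 = 628.1 mg
Vd = Dose / C₀ = 628.1 / 3.01 = 208.7 L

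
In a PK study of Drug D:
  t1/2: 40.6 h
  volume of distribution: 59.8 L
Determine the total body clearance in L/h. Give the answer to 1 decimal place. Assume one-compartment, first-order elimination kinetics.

1.0 L/h

k = ln2 / t½ = 0.693147 / 40.6 = 0.01707 h⁻¹
CL = k × Vd = 0.01707 × 59.8 = 1.021 L/h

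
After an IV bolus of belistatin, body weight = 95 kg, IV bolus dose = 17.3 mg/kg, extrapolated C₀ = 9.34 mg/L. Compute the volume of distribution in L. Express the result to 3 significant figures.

Dose = 17.3 × 95 = 1644 mg
Vd = Dose / C₀ = 1644 / 9.34 = 176.0 L

176 L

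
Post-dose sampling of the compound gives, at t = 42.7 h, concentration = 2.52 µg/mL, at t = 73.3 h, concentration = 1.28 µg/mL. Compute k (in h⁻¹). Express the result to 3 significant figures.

0.0221 h⁻¹

k = ln(C₁/C₂) / (t₂ − t₁) = ln(2.52/1.28) / (73.3 − 42.7)
  = 0.6774 / 30.60 = 0.02214 h⁻¹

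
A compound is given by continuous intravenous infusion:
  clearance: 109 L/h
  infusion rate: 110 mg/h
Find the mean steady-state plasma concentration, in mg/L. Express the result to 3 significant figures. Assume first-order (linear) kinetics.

1.01 mg/L

At steady state Css = R₀ / CL = 110 / 109.0 = 1.009 mg/L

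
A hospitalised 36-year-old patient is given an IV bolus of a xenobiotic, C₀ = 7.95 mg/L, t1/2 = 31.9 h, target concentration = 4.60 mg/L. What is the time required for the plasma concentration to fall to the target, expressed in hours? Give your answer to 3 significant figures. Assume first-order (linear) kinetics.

k = ln2 / t½ = 0.693147 / 31.9 = 0.02173 h⁻¹
t = ln(C₀ / C) / k = ln(7.950 / 4.60) / 0.02173
  = ln(1.728) / 0.02173 = 0.5470 / 0.02173 = 25.17 h

25.2 h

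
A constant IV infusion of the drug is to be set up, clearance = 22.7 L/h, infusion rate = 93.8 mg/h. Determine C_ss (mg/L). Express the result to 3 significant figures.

At steady state Css = R₀ / CL = 93.8 / 22.70 = 4.132 mg/L

4.13 mg/L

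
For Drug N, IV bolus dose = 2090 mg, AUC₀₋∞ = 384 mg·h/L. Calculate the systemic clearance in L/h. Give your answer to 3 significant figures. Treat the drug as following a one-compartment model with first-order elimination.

CL = Dose / AUC = 2090 / 384 = 5.443 L/h

5.44 L/h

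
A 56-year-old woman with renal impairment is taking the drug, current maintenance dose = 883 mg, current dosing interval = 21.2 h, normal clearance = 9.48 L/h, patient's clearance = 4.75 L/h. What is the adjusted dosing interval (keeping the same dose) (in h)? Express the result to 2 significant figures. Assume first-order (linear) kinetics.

To keep the same average steady-state level, dosing rate must scale with clearance.
CL ratio = 4.75 / 9.48 = 0.5011
New interval (same dose) = 21.2 / 0.5011 = 42.31 h

42 h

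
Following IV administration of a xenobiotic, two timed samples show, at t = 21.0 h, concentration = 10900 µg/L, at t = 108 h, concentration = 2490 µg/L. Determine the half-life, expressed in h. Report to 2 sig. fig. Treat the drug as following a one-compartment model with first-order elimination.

k = ln(C₁/C₂) / (t₂ − t₁) = ln(10900/2490) / (108 − 21.0)
  = 1.476 / 87.00 = 0.01697 h⁻¹
t½ = ln2 / k = 0.693147 / 0.01697 = 40.85 h

41 h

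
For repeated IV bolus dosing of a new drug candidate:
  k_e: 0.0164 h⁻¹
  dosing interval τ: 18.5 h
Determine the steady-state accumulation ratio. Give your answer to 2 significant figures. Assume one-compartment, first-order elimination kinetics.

3.8

e^(−kτ) = e^(−0.01640 × 18.5) = 0.7383
Accumulation ratio R = 1 / (1 − e^(−kτ)) = 1 / (1 − 0.7383) = 3.821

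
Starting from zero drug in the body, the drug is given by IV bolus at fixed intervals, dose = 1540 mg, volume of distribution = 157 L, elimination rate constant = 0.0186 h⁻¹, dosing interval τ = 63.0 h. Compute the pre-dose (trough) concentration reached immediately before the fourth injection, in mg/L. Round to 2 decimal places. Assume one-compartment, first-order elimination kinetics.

C₀ per dose = Dose / Vd = 1540 / 157 = 9.809 mg/L
Fraction remaining after one interval: r = e^(−kτ) = e^(−0.01860 × 63.0) = 0.3098
Before dose 4, 3 doses have been given (aged 1τ, 2τ, 3τ).
C_trough = C₀ × (r + r² + … + r^3) = C₀ × r(1−r^3)/(1−r)
        = 9.809 × 0.3098 × (1 − 0.02973) / (1 − 0.3098) = 4.272 mg/L

4.27 mg/L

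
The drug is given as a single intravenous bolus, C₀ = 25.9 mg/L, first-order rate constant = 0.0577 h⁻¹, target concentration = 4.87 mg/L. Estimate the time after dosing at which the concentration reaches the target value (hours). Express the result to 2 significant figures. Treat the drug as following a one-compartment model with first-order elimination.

t = ln(C₀ / C) / k = ln(25.90 / 4.87) / 0.05770
  = ln(5.318) / 0.05770 = 1.671 / 0.05770 = 28.96 h

29 h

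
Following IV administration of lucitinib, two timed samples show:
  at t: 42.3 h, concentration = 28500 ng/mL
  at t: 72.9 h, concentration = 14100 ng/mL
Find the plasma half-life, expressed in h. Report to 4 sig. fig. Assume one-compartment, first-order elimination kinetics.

k = ln(C₁/C₂) / (t₂ − t₁) = ln(28500/14100) / (72.9 − 42.3)
  = 0.7037 / 30.60 = 0.02300 h⁻¹
t½ = ln2 / k = 0.693147 / 0.02300 = 30.14 h

30.14 h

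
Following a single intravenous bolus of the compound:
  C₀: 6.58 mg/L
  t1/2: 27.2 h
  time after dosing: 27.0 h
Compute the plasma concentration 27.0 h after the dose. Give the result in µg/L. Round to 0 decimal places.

3307 µg/L

k = ln2 / t½ = 0.693147 / 27.2 = 0.02548 h⁻¹
C = C₀ · e^(−k·t) = 6.580 × e^(−0.02548 × 27.0)
  = 6.580 × 0.5026 = 3.307 mg/L
Convert: 3.307 mg/L × 1000 = 3307 µg/L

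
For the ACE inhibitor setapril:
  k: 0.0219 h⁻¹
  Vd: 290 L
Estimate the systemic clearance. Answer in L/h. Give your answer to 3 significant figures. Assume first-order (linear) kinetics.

6.35 L/h

CL = k × Vd = 0.0219 × 290 = 6.351 L/h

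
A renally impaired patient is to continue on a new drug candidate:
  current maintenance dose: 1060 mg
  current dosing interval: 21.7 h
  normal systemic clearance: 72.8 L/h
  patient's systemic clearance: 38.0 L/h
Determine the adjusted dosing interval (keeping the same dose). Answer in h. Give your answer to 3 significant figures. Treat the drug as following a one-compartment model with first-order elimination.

To keep the same average steady-state level, dosing rate must scale with clearance.
CL ratio = 38.0 / 72.8 = 0.5220
New interval (same dose) = 21.7 / 0.5220 = 41.57 h

41.6 h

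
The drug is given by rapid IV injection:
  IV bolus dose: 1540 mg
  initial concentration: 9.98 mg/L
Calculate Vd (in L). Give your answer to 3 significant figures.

Vd = Dose / C₀ = 1540 / 9.98 = 154.3 L

154 L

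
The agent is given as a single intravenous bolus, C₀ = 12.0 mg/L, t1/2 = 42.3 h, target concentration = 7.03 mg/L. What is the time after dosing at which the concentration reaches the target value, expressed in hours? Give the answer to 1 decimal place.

32.6 h

k = ln2 / t½ = 0.693147 / 42.3 = 0.01639 h⁻¹
t = ln(C₀ / C) / k = ln(12.00 / 7.03) / 0.01639
  = ln(1.707) / 0.01639 = 0.5347 / 0.01639 = 32.62 h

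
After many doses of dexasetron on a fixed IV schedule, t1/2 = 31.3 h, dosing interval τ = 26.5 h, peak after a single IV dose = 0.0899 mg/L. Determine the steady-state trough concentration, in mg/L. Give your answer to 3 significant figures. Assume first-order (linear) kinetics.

k = ln2 / t½ = 0.693147 / 31.3 = 0.02215 h⁻¹
e^(−kτ) = e^(−0.02215 × 26.5) = 0.5560
Accumulation ratio R = 1 / (1 − e^(−kτ)) = 1 / (1 − 0.5560) = 2.252
Steady-state trough = C₀ × R × e^(−kτ) = 0.0899 × 2.252 × 0.5560 = 0.1126 mg/L

0.113 mg/L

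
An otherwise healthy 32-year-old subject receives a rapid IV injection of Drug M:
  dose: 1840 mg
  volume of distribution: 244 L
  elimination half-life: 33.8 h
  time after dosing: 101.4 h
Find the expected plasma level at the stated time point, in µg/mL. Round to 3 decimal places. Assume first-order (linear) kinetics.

0.943 µg/mL

C₀ = Dose / Vd = 1840 / 244 = 7.541 mg/L
k = ln2 / t½ = 0.693147 / 33.8 = 0.02051 h⁻¹
t / t½ = 101.4 / 33.8 = 3 half-lives
C = C₀ × (1/2)^3 = 7.541 × 0.1250 = 0.9426 mg/L
(0.9426 mg/L = 0.9426 µg/mL)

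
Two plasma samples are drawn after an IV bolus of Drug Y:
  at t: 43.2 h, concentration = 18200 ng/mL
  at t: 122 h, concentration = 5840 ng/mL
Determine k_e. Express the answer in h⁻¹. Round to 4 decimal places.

k = ln(C₁/C₂) / (t₂ − t₁) = ln(18200/5840) / (122 − 43.2)
  = 1.137 / 78.80 = 0.01443 h⁻¹

0.0144 h⁻¹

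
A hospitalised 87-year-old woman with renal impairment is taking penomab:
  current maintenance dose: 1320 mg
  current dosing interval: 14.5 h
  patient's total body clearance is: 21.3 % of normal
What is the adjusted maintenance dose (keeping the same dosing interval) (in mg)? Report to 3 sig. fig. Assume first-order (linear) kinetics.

To keep the same average steady-state level, dosing rate must scale with clearance.
CL ratio = 21.3 / 100 = 0.2130
New dose (same interval) = 1320 × 0.2130 = 281.2 mg

281 mg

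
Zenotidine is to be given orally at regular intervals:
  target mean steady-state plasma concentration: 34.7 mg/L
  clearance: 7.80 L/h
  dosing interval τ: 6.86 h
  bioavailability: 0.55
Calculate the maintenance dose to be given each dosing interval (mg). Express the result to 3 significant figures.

At steady state, F × (Dose/τ) = Css × CL.
Dose = Css × CL × τ / F = 34.7 × 7.800 × 6.86 / 0.55 = 3376 mg

3380 mg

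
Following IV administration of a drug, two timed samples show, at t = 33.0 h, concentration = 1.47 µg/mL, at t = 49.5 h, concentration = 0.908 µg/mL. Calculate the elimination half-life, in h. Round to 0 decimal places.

24 h

k = ln(C₁/C₂) / (t₂ − t₁) = ln(1.47/0.908) / (49.5 − 33.0)
  = 0.4818 / 16.50 = 0.02920 h⁻¹
t½ = ln2 / k = 0.693147 / 0.02920 = 23.74 h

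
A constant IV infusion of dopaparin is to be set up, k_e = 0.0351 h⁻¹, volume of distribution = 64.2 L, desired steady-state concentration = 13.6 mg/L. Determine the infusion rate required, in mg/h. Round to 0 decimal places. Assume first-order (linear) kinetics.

CL = k × Vd = 0.03510 × 64.2 = 2.253 L/h
At steady state, infusion rate R₀ = Css × CL = 13.6 × 2.253 = 30.64 mg/h

31 mg/h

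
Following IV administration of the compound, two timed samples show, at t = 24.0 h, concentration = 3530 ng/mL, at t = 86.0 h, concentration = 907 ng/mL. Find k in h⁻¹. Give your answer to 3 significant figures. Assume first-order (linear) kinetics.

0.0219 h⁻¹

k = ln(C₁/C₂) / (t₂ − t₁) = ln(3530/907) / (86.0 − 24.0)
  = 1.359 / 62.00 = 0.02192 h⁻¹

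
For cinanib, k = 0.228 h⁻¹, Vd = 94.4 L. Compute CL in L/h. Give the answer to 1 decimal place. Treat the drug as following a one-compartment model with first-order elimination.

21.5 L/h

CL = k × Vd = 0.228 × 94.4 = 21.52 L/h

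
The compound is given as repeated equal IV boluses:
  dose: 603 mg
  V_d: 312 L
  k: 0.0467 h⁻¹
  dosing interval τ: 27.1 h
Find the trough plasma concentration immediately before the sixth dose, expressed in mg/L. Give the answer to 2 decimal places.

0.76 mg/L

C₀ per dose = Dose / Vd = 603 / 312 = 1.933 mg/L
Fraction remaining after one interval: r = e^(−kτ) = e^(−0.04670 × 27.1) = 0.2821
Before dose 6, 5 doses have been given (aged 1τ, 2τ, 3τ, 4τ, 5τ).
C_trough = C₀ × (r + r² + … + r^5) = C₀ × r(1−r^5)/(1−r)
        = 1.933 × 0.2821 × (1 − 0.001787) / (1 − 0.2821) = 0.7582 mg/L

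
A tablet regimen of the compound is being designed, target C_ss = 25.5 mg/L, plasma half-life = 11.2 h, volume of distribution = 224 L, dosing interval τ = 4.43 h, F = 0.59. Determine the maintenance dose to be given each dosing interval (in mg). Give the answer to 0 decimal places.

k = ln2 / t½ = 0.693147 / 11.2 = 0.06189 h⁻¹
CL = k × Vd = 0.06189 × 224 = 13.86 L/h
At steady state, F × (Dose/τ) = Css × CL.
Dose = Css × CL × τ / F = 25.5 × 13.86 × 4.43 / 0.59 = 2654 mg

2654 mg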